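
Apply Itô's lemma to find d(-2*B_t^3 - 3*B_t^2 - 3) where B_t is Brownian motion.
d(-2*B_t^3 - 3*B_t^2 - 3) = (-6*B_t - 3) dt + (6*B_t*(-B_t - 1)) dB_t

Itô's formula for f(B_t) gives d f(B_t) = f'(B_t) dB_t + (1/2) f''(B_t) dt. Compute derivatives of f(x) = -2*x^3 - 3*x^2 - 3:
  f'(x)  = 6*x*(-x - 1)
  f''(x) = -12*x - 6
Substitute x = B_t and multiply the f'' term by 1/2:
  drift     = (1/2) * (-12*x - 6) evaluated at B_t = -6*B_t - 3
  diffusion = (6*x*(-x - 1)) evaluated at B_t = 6*B_t*(-B_t - 1)
Therefore d(-2*B_t^3 - 3*B_t^2 - 3) = (-6*B_t - 3) dt + (6*B_t*(-B_t - 1)) dB_t.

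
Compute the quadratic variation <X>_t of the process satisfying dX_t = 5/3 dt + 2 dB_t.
<X>_t = 4*t

For an Itô process dX_t = a(t) dt + b(t) dB_t, the quadratic variation is <X>_t = int_0^t b(s)^2 ds (the drift term does not contribute). Here b(s) = 2, so
  b(s)^2 = 4.
Integrating from 0 to t:
  <X>_t = int_0^t (4) ds = 4*t.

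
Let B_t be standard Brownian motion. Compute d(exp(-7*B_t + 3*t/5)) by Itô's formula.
d(exp(-7*B_t + 3*t/5)) = (251*exp(-7*B_t + 3*t/5)/10) dt + (-7*exp(-7*B_t + 3*t/5)) dB_t

Itô's formula for f(t, x): d f(t, B_t) = (f_t + (1/2) f_xx) dt + f_x dB_t. Compute partials of f(t, x) = exp(3*t/5 - 7*x):
  f_t(t,x)  = 3*exp(3*t/5 - 7*x)/5
  f_x(t,x)  = -7*exp(3*t/5 - 7*x)
  f_xx(t,x) = 49*exp(3*t/5 - 7*x)
Assemble drift = f_t + (1/2) f_xx = 251*exp(3*t/5 - 7*x)/10 and diffusion = f_x = -7*exp(3*t/5 - 7*x). Substituting x = B_t:
  d(exp(-7*B_t + 3*t/5)) = (251*exp(-7*B_t + 3*t/5)/10) dt + (-7*exp(-7*B_t + 3*t/5)) dB_t.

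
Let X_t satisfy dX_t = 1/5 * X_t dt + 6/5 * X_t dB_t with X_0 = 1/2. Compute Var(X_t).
Var(X_t) = (exp(36*t/25) - 1)*exp(2*t/5)/4

For GBM dX = mu X dt + sigma X dB with X_0 = x_0, apply Itô to Y = log X: dY = (mu - sigma^2/2) dt + sigma dB, so Y_t = log(x_0) + (mu - sigma^2/2) t + sigma B_t and hence X_t = x_0 * exp((mu - sigma^2/2) t + sigma B_t).
With mu = 1/5, sigma = 6/5, x_0 = 1/2, this gives:
  X_t = 1/2 * exp((-13/25) * t + (6/5) * B_t).
Since sigma*B_t ~ Normal(0, sigma^2 t), E[exp(sigma*B_t)] = exp(sigma^2 t / 2); so E[X_t] = x_0 * exp((mu - sigma^2/2) t) * exp(sigma^2 t / 2) = x_0 * exp(mu t) = exp(t/5)/2.
Var(X_t) = E[X_t^2] - (E[X_t])^2 = x_0^2 * exp(2 mu t) * (exp(sigma^2 t) - 1) = (exp(36*t/25) - 1)*exp(2*t/5)/4.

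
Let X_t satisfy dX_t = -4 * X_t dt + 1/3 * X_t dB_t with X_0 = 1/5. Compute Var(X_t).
Var(X_t) = (exp(t/9) - 1)*exp(-8*t)/25

For GBM dX = mu X dt + sigma X dB with X_0 = x_0, apply Itô to Y = log X: dY = (mu - sigma^2/2) dt + sigma dB, so Y_t = log(x_0) + (mu - sigma^2/2) t + sigma B_t and hence X_t = x_0 * exp((mu - sigma^2/2) t + sigma B_t).
With mu = -4, sigma = 1/3, x_0 = 1/5, this gives:
  X_t = 1/5 * exp((-73/18) * t + (1/3) * B_t).
Since sigma*B_t ~ Normal(0, sigma^2 t), E[exp(sigma*B_t)] = exp(sigma^2 t / 2); so E[X_t] = x_0 * exp((mu - sigma^2/2) t) * exp(sigma^2 t / 2) = x_0 * exp(mu t) = exp(-4*t)/5.
Var(X_t) = E[X_t^2] - (E[X_t])^2 = x_0^2 * exp(2 mu t) * (exp(sigma^2 t) - 1) = (exp(t/9) - 1)*exp(-8*t)/25.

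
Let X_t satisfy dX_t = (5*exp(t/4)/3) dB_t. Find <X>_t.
<X>_t = 50*exp(t/2)/9 - 50/9

For an Itô process dX_t = a(t) dt + b(t) dB_t, the quadratic variation is <X>_t = int_0^t b(s)^2 ds (the drift term does not contribute). Here b(s) = 5*exp(s/4)/3, so
  b(s)^2 = 25*exp(s/2)/9.
Integrating from 0 to t:
  <X>_t = int_0^t (25*exp(s/2)/9) ds = 50*exp(t/2)/9 - 50/9.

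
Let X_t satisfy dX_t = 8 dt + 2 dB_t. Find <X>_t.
<X>_t = 4*t

For an Itô process dX_t = a(t) dt + b(t) dB_t, the quadratic variation is <X>_t = int_0^t b(s)^2 ds (the drift term does not contribute). Here b(s) = 2, so
  b(s)^2 = 4.
Integrating from 0 to t:
  <X>_t = int_0^t (4) ds = 4*t.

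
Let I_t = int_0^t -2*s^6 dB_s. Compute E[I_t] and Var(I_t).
E[I_t] = 0; Var(I_t) = 4*t^13/13

The Itô integral of a deterministic integrand f(s) has mean 0 because each increment f(s) * (B_{s+ds} - B_s) has mean 0. By the Itô isometry:
  Var( int_0^t f(s) dB_s ) = E[ (int_0^t f(s) dB_s)^2 ] = int_0^t f(s)^2 ds.
Here f(s) = -2*s^6, so f(s)^2 = 4*s^12. Integrate:
  int_0^t (4*s^12) ds = 4*t^13/13.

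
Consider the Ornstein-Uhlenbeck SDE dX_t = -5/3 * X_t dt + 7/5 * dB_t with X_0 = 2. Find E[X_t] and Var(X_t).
E[X_t] = 2*exp(-5*t/3); Var(X_t) = 147/250 - 147*exp(-10*t/3)/250

The OU SDE dX = -theta X dt + sigma dB admits the integrating factor exp(theta t): d(exp(theta t) X_t) = sigma exp(theta t) dB_t. Integrating from 0 to t:
  X_t = x_0 * exp(-theta t) + sigma * int_0^t exp(-theta (t-s)) dB_s.
The Itô integral has mean 0 and (by the Itô isometry) variance sigma^2 * int_0^t exp(-2 theta (t - s)) ds = sigma^2 * (1 - exp(-2 theta t)) / (2 theta).
With theta = 5/3, sigma = 7/5, x_0 = 2:
  E[X_t] = 2 * exp(-5/3 t) = 2*exp(-5*t/3)
  Var(X_t) = (7/5)^2 * (1 - exp(-2*5/3 t)) / (2 * 5/3) = 147/250 - 147*exp(-10*t/3)/250.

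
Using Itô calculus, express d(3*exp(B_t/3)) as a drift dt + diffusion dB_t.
d(3*exp(B_t/3)) = (exp(B_t/3)/6) dt + (exp(B_t/3)) dB_t

Itô's formula for f(B_t) gives d f(B_t) = f'(B_t) dB_t + (1/2) f''(B_t) dt. Compute derivatives of f(x) = 3*exp(x/3):
  f'(x)  = exp(x/3)
  f''(x) = exp(x/3)/3
Substitute x = B_t and multiply the f'' term by 1/2:
  drift     = (1/2) * (exp(x/3)/3) evaluated at B_t = exp(B_t/3)/6
  diffusion = (exp(x/3)) evaluated at B_t = exp(B_t/3)
Therefore d(3*exp(B_t/3)) = (exp(B_t/3)/6) dt + (exp(B_t/3)) dB_t.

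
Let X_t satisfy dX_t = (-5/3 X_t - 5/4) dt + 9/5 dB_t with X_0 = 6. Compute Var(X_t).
Var(X_t) = 243/250 - 243*exp(-10*t/3)/250

The variance V(t) = Var(X_t) satisfies V'(t) = 2 a V(t) + c^2 with V(0) = 0 (drift coefficient is linear in X, diffusion is constant). With a = -5/3, c = 9/5, the solution is
  V(t) = (c^2 / (2 a)) * (exp(2 a t) - 1)
       = ((9/5)^2 / (2*(-5/3))) * (exp((-10/3) t) - 1)
       = 243/250 - 243*exp(-10*t/3)/250.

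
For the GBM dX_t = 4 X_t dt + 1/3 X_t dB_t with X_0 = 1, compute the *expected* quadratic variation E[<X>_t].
E[<X>_t] = exp(73*t/9)/73 - 1/73

<X>_t = int_0^t ((1/3) * X_s)^2 ds. Taking expectation inside the integral: E[<X>_t] = (1/3)^2 * int_0^t E[X_s^2] ds. For GBM, E[X_s^2] = x_0^2 * exp((2 mu + sigma^2) s). Integrating:
  E[<X>_t] = (1/3)^2 * 1^2 * (exp((2*4 + (1/3)^2) t) - 1) / (2*4 + (1/3)^2)
           = (1/3)^2 * 1^2 * (exp((73/9) t) - 1) / (73/9) = exp(73*t/9)/73 - 1/73.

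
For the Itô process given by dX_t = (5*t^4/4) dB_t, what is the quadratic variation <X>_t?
<X>_t = 25*t^9/144

For an Itô process dX_t = a(t) dt + b(t) dB_t, the quadratic variation is <X>_t = int_0^t b(s)^2 ds (the drift term does not contribute). Here b(s) = 5*s^4/4, so
  b(s)^2 = 25*s^8/16.
Integrating from 0 to t:
  <X>_t = int_0^t (25*s^8/16) ds = 25*t^9/144.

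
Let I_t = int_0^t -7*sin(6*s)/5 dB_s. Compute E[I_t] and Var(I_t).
E[I_t] = 0; Var(I_t) = 49*t/50 - 49*sin(12*t)/600

The Itô integral of a deterministic integrand f(s) has mean 0 because each increment f(s) * (B_{s+ds} - B_s) has mean 0. By the Itô isometry:
  Var( int_0^t f(s) dB_s ) = E[ (int_0^t f(s) dB_s)^2 ] = int_0^t f(s)^2 ds.
Here f(s) = -7*sin(6*s)/5, so f(s)^2 = 49*sin(6*s)^2/25. Integrate:
  int_0^t (49*sin(6*s)^2/25) ds = 49*t/50 - 49*sin(12*t)/600.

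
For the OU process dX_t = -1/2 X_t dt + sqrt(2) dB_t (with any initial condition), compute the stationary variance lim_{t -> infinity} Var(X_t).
lim Var(X_t) = 2

The OU SDE dX = -theta X dt + sigma dB admits the integrating factor exp(theta t): d(exp(theta t) X_t) = sigma exp(theta t) dB_t. Integrating from 0 to t gives X_t = x_0 * exp(-theta t) + sigma * int_0^t exp(-theta (t-s)) dB_s for any initial x_0. The Itô integral has variance (by the Itô isometry) sigma^2 * int_0^t exp(-2 theta (t - s)) ds = sigma^2 * (1 - exp(-2 theta t)) / (2 theta), independent of x_0.
With theta = 1/2, sigma = sqrt(2):
  Var(X_t) = (sqrt(2))^2 * (1 - exp(-2*1/2 t)) / (2 * 1/2) = 2 - 2*exp(-t).
As t -> infinity, exp(-2*1/2 t) -> 0, so the stationary variance is sigma^2 / (2 theta) = 2.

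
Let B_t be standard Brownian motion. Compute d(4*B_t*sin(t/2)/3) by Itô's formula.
d(4*B_t*sin(t/2)/3) = (2*B_t*cos(t/2)/3) dt + (4*sin(t/2)/3) dB_t

Itô's formula for f(t, x): d f(t, B_t) = (f_t + (1/2) f_xx) dt + f_x dB_t. Compute partials of f(t, x) = 4*x*sin(t/2)/3:
  f_t(t,x)  = 2*x*cos(t/2)/3
  f_x(t,x)  = 4*sin(t/2)/3
  f_xx(t,x) = 0
Assemble drift = f_t + (1/2) f_xx = 2*x*cos(t/2)/3 and diffusion = f_x = 4*sin(t/2)/3. Substituting x = B_t:
  d(4*B_t*sin(t/2)/3) = (2*B_t*cos(t/2)/3) dt + (4*sin(t/2)/3) dB_t.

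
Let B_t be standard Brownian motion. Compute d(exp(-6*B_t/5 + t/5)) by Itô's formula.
d(exp(-6*B_t/5 + t/5)) = (23*exp(-6*B_t/5 + t/5)/25) dt + (-6*exp(-6*B_t/5 + t/5)/5) dB_t

Itô's formula for f(t, x): d f(t, B_t) = (f_t + (1/2) f_xx) dt + f_x dB_t. Compute partials of f(t, x) = exp(t/5 - 6*x/5):
  f_t(t,x)  = exp(t/5 - 6*x/5)/5
  f_x(t,x)  = -6*exp(t/5 - 6*x/5)/5
  f_xx(t,x) = 36*exp(t/5 - 6*x/5)/25
Assemble drift = f_t + (1/2) f_xx = 23*exp(t/5 - 6*x/5)/25 and diffusion = f_x = -6*exp(t/5 - 6*x/5)/5. Substituting x = B_t:
  d(exp(-6*B_t/5 + t/5)) = (23*exp(-6*B_t/5 + t/5)/25) dt + (-6*exp(-6*B_t/5 + t/5)/5) dB_t.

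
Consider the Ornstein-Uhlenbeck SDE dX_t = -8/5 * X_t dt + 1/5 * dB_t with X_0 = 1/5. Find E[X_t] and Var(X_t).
E[X_t] = exp(-8*t/5)/5; Var(X_t) = 1/80 - exp(-16*t/5)/80

The OU SDE dX = -theta X dt + sigma dB admits the integrating factor exp(theta t): d(exp(theta t) X_t) = sigma exp(theta t) dB_t. Integrating from 0 to t:
  X_t = x_0 * exp(-theta t) + sigma * int_0^t exp(-theta (t-s)) dB_s.
The Itô integral has mean 0 and (by the Itô isometry) variance sigma^2 * int_0^t exp(-2 theta (t - s)) ds = sigma^2 * (1 - exp(-2 theta t)) / (2 theta).
With theta = 8/5, sigma = 1/5, x_0 = 1/5:
  E[X_t] = 1/5 * exp(-8/5 t) = exp(-8*t/5)/5
  Var(X_t) = (1/5)^2 * (1 - exp(-2*8/5 t)) / (2 * 8/5) = 1/80 - exp(-16*t/5)/80.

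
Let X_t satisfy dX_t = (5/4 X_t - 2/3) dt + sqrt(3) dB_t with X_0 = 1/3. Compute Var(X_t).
Var(X_t) = 6*exp(5*t/2)/5 - 6/5

The variance V(t) = Var(X_t) satisfies V'(t) = 2 a V(t) + c^2 with V(0) = 0 (drift coefficient is linear in X, diffusion is constant). With a = 5/4, c = sqrt(3), the solution is
  V(t) = (c^2 / (2 a)) * (exp(2 a t) - 1)
       = (sqrt(3)^2 / (2*(5/4))) * (exp((5/2) t) - 1)
       = 6*exp(5*t/2)/5 - 6/5.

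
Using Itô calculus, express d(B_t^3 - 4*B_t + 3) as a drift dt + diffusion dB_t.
d(B_t^3 - 4*B_t + 3) = (3*B_t) dt + (3*B_t^2 - 4) dB_t

Itô's formula for f(B_t) gives d f(B_t) = f'(B_t) dB_t + (1/2) f''(B_t) dt. Compute derivatives of f(x) = x^3 - 4*x + 3:
  f'(x)  = 3*x^2 - 4
  f''(x) = 6*x
Substitute x = B_t and multiply the f'' term by 1/2:
  drift     = (1/2) * (6*x) evaluated at B_t = 3*B_t
  diffusion = (3*x^2 - 4) evaluated at B_t = 3*B_t^2 - 4
Therefore d(B_t^3 - 4*B_t + 3) = (3*B_t) dt + (3*B_t^2 - 4) dB_t.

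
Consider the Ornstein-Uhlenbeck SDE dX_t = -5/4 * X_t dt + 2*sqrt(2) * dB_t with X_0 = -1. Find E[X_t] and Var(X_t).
E[X_t] = -exp(-5*t/4); Var(X_t) = 16/5 - 16*exp(-5*t/2)/5

The OU SDE dX = -theta X dt + sigma dB admits the integrating factor exp(theta t): d(exp(theta t) X_t) = sigma exp(theta t) dB_t. Integrating from 0 to t:
  X_t = x_0 * exp(-theta t) + sigma * int_0^t exp(-theta (t-s)) dB_s.
The Itô integral has mean 0 and (by the Itô isometry) variance sigma^2 * int_0^t exp(-2 theta (t - s)) ds = sigma^2 * (1 - exp(-2 theta t)) / (2 theta).
With theta = 5/4, sigma = 2*sqrt(2), x_0 = -1:
  E[X_t] = -1 * exp(-5/4 t) = -exp(-5*t/4)
  Var(X_t) = (2*sqrt(2))^2 * (1 - exp(-2*5/4 t)) / (2 * 5/4) = 16/5 - 16*exp(-5*t/2)/5.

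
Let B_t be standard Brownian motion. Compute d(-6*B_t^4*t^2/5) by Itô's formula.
d(-6*B_t^4*t^2/5) = (12*B_t^2*t*(-B_t^2 - 3*t)/5) dt + (-24*B_t^3*t^2/5) dB_t

Itô's formula for f(t, x): d f(t, B_t) = (f_t + (1/2) f_xx) dt + f_x dB_t. Compute partials of f(t, x) = -6*t^2*x^4/5:
  f_t(t,x)  = -12*t*x^4/5
  f_x(t,x)  = -24*t^2*x^3/5
  f_xx(t,x) = -72*t^2*x^2/5
Assemble drift = f_t + (1/2) f_xx = 12*t*x^2*(-3*t - x^2)/5 and diffusion = f_x = -24*t^2*x^3/5. Substituting x = B_t:
  d(-6*B_t^4*t^2/5) = (12*B_t^2*t*(-B_t^2 - 3*t)/5) dt + (-24*B_t^3*t^2/5) dB_t.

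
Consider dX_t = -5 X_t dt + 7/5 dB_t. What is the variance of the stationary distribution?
lim Var(X_t) = 49/250

The OU SDE dX = -theta X dt + sigma dB admits the integrating factor exp(theta t): d(exp(theta t) X_t) = sigma exp(theta t) dB_t. Integrating from 0 to t gives X_t = x_0 * exp(-theta t) + sigma * int_0^t exp(-theta (t-s)) dB_s for any initial x_0. The Itô integral has variance (by the Itô isometry) sigma^2 * int_0^t exp(-2 theta (t - s)) ds = sigma^2 * (1 - exp(-2 theta t)) / (2 theta), independent of x_0.
With theta = 5, sigma = 7/5:
  Var(X_t) = (7/5)^2 * (1 - exp(-2*5 t)) / (2 * 5) = 49/250 - 49*exp(-10*t)/250.
As t -> infinity, exp(-2*5 t) -> 0, so the stationary variance is sigma^2 / (2 theta) = 49/250.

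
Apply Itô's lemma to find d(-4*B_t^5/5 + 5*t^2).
d(-4*B_t^5/5 + 5*t^2) = (-8*B_t^3 + 10*t) dt + (-4*B_t^4) dB_t

Itô's formula for f(t, x): d f(t, B_t) = (f_t + (1/2) f_xx) dt + f_x dB_t. Compute partials of f(t, x) = 5*t^2 - 4*x^5/5:
  f_t(t,x)  = 10*t
  f_x(t,x)  = -4*x^4
  f_xx(t,x) = -16*x^3
Assemble drift = f_t + (1/2) f_xx = 10*t - 8*x^3 and diffusion = f_x = -4*x^4. Substituting x = B_t:
  d(-4*B_t^5/5 + 5*t^2) = (-8*B_t^3 + 10*t) dt + (-4*B_t^4) dB_t.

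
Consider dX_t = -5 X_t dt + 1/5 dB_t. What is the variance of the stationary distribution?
lim Var(X_t) = 1/250

The OU SDE dX = -theta X dt + sigma dB admits the integrating factor exp(theta t): d(exp(theta t) X_t) = sigma exp(theta t) dB_t. Integrating from 0 to t gives X_t = x_0 * exp(-theta t) + sigma * int_0^t exp(-theta (t-s)) dB_s for any initial x_0. The Itô integral has variance (by the Itô isometry) sigma^2 * int_0^t exp(-2 theta (t - s)) ds = sigma^2 * (1 - exp(-2 theta t)) / (2 theta), independent of x_0.
With theta = 5, sigma = 1/5:
  Var(X_t) = (1/5)^2 * (1 - exp(-2*5 t)) / (2 * 5) = 1/250 - exp(-10*t)/250.
As t -> infinity, exp(-2*5 t) -> 0, so the stationary variance is sigma^2 / (2 theta) = 1/250.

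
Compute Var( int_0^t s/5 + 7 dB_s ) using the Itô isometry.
Var = t*(t^2 + 105*t + 3675)/75

The Itô integral of a deterministic integrand f(s) has mean 0 because each increment f(s) * (B_{s+ds} - B_s) has mean 0. By the Itô isometry:
  Var( int_0^t f(s) dB_s ) = E[ (int_0^t f(s) dB_s)^2 ] = int_0^t f(s)^2 ds.
Here f(s) = s/5 + 7, so f(s)^2 = (s + 35)^2/25. Integrate:
  int_0^t ((s + 35)^2/25) ds = t*(t^2 + 105*t + 3675)/75.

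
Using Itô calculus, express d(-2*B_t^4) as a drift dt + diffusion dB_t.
d(-2*B_t^4) = (-12*B_t^2) dt + (-8*B_t^3) dB_t

Itô's formula for f(B_t) gives d f(B_t) = f'(B_t) dB_t + (1/2) f''(B_t) dt. Compute derivatives of f(x) = -2*x^4:
  f'(x)  = -8*x^3
  f''(x) = -24*x^2
Substitute x = B_t and multiply the f'' term by 1/2:
  drift     = (1/2) * (-24*x^2) evaluated at B_t = -12*B_t^2
  diffusion = (-8*x^3) evaluated at B_t = -8*B_t^3
Therefore d(-2*B_t^4) = (-12*B_t^2) dt + (-8*B_t^3) dB_t.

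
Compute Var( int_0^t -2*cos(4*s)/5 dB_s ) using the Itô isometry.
Var = 2*t/25 + sin(4*t)*cos(4*t)/50

The Itô integral of a deterministic integrand f(s) has mean 0 because each increment f(s) * (B_{s+ds} - B_s) has mean 0. By the Itô isometry:
  Var( int_0^t f(s) dB_s ) = E[ (int_0^t f(s) dB_s)^2 ] = int_0^t f(s)^2 ds.
Here f(s) = -2*cos(4*s)/5, so f(s)^2 = 4*cos(4*s)^2/25. Integrate:
  int_0^t (4*cos(4*s)^2/25) ds = 2*t/25 + sin(4*t)*cos(4*t)/50.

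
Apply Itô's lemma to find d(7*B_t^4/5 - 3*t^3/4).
d(7*B_t^4/5 - 3*t^3/4) = (42*B_t^2/5 - 9*t^2/4) dt + (28*B_t^3/5) dB_t

Itô's formula for f(t, x): d f(t, B_t) = (f_t + (1/2) f_xx) dt + f_x dB_t. Compute partials of f(t, x) = -3*t^3/4 + 7*x^4/5:
  f_t(t,x)  = -9*t^2/4
  f_x(t,x)  = 28*x^3/5
  f_xx(t,x) = 84*x^2/5
Assemble drift = f_t + (1/2) f_xx = -9*t^2/4 + 42*x^2/5 and diffusion = f_x = 28*x^3/5. Substituting x = B_t:
  d(7*B_t^4/5 - 3*t^3/4) = (42*B_t^2/5 - 9*t^2/4) dt + (28*B_t^3/5) dB_t.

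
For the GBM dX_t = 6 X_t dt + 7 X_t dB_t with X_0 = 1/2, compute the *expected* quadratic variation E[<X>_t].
E[<X>_t] = 49*exp(61*t)/244 - 49/244

<X>_t = int_0^t (7 * X_s)^2 ds. Taking expectation inside the integral: E[<X>_t] = 7^2 * int_0^t E[X_s^2] ds. For GBM, E[X_s^2] = x_0^2 * exp((2 mu + sigma^2) s). Integrating:
  E[<X>_t] = 7^2 * (1/2)^2 * (exp((2*6 + 7^2) t) - 1) / (2*6 + 7^2)
           = 7^2 * (1/2)^2 * (exp(61 t) - 1) / 61 = 49*exp(61*t)/244 - 49/244.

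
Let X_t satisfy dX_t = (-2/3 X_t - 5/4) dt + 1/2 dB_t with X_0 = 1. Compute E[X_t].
E[X_t] = -15/8 + 23*exp(-2*t/3)/8

Taking expectations and using E[dB_t] = 0, the mean m(t) = E[X_t] satisfies the ODE m'(t) = a m(t) + b with m(0) = x_0. With a = -2/3, b = -5/4, x_0 = 1, the solution is
  m(t) = x_0 * exp(a t) + (b/a) * (exp(a t) - 1)
       = 1 * exp((-2/3) t) + ((-5/4)/(-2/3)) * (exp((-2/3) t) - 1)
       = -15/8 + 23*exp(-2*t/3)/8.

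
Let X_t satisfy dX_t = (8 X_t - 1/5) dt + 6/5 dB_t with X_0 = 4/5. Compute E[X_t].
E[X_t] = 31*exp(8*t)/40 + 1/40

Taking expectations and using E[dB_t] = 0, the mean m(t) = E[X_t] satisfies the ODE m'(t) = a m(t) + b with m(0) = x_0. With a = 8, b = -1/5, x_0 = 4/5, the solution is
  m(t) = x_0 * exp(a t) + (b/a) * (exp(a t) - 1)
       = (4/5) * exp(8 t) + ((-1/5)/8) * (exp(8 t) - 1)
       = 31*exp(8*t)/40 + 1/40.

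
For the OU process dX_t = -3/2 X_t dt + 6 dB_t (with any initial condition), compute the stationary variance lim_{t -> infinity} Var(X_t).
lim Var(X_t) = 12

The OU SDE dX = -theta X dt + sigma dB admits the integrating factor exp(theta t): d(exp(theta t) X_t) = sigma exp(theta t) dB_t. Integrating from 0 to t gives X_t = x_0 * exp(-theta t) + sigma * int_0^t exp(-theta (t-s)) dB_s for any initial x_0. The Itô integral has variance (by the Itô isometry) sigma^2 * int_0^t exp(-2 theta (t - s)) ds = sigma^2 * (1 - exp(-2 theta t)) / (2 theta), independent of x_0.
With theta = 3/2, sigma = 6:
  Var(X_t) = (6)^2 * (1 - exp(-2*3/2 t)) / (2 * 3/2) = 12 - 12*exp(-3*t).
As t -> infinity, exp(-2*3/2 t) -> 0, so the stationary variance is sigma^2 / (2 theta) = 12.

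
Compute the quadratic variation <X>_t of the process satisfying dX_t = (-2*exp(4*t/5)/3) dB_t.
<X>_t = 5*exp(8*t/5)/18 - 5/18

For an Itô process dX_t = a(t) dt + b(t) dB_t, the quadratic variation is <X>_t = int_0^t b(s)^2 ds (the drift term does not contribute). Here b(s) = -2*exp(4*s/5)/3, so
  b(s)^2 = 4*exp(8*s/5)/9.
Integrating from 0 to t:
  <X>_t = int_0^t (4*exp(8*s/5)/9) ds = 5*exp(8*t/5)/18 - 5/18.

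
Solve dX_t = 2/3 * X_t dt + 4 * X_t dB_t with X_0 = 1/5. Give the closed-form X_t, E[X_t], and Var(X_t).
X_t = 1/5 * exp((-22/3) t + (4) B_t); E[X_t] = exp(2*t/3)/5; Var(X_t) = (exp(16*t) - 1)*exp(4*t/3)/25

For GBM dX = mu X dt + sigma X dB with X_0 = x_0, apply Itô to Y = log X: dY = (mu - sigma^2/2) dt + sigma dB, so Y_t = log(x_0) + (mu - sigma^2/2) t + sigma B_t and hence X_t = x_0 * exp((mu - sigma^2/2) t + sigma B_t).
With mu = 2/3, sigma = 4, x_0 = 1/5, this gives:
  X_t = 1/5 * exp((-22/3) * t + (4) * B_t).
Since sigma*B_t ~ Normal(0, sigma^2 t), E[exp(sigma*B_t)] = exp(sigma^2 t / 2); so E[X_t] = x_0 * exp((mu - sigma^2/2) t) * exp(sigma^2 t / 2) = x_0 * exp(mu t) = exp(2*t/3)/5.
Var(X_t) = E[X_t^2] - (E[X_t])^2 = x_0^2 * exp(2 mu t) * (exp(sigma^2 t) - 1) = (exp(16*t) - 1)*exp(4*t/3)/25.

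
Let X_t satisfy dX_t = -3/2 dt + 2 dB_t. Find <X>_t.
<X>_t = 4*t

For an Itô process dX_t = a(t) dt + b(t) dB_t, the quadratic variation is <X>_t = int_0^t b(s)^2 ds (the drift term does not contribute). Here b(s) = 2, so
  b(s)^2 = 4.
Integrating from 0 to t:
  <X>_t = int_0^t (4) ds = 4*t.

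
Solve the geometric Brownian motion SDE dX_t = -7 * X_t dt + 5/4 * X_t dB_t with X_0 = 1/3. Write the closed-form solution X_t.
X_t = 1/3 * exp((-249/32) * t + (5/4) * B_t)

For GBM dX = mu X dt + sigma X dB with X_0 = x_0, apply Itô to Y = log X: dY = (mu - sigma^2/2) dt + sigma dB, so Y_t = log(x_0) + (mu - sigma^2/2) t + sigma B_t and hence X_t = x_0 * exp((mu - sigma^2/2) t + sigma B_t).
With mu = -7, sigma = 5/4, x_0 = 1/3, this gives:
  X_t = 1/3 * exp((-249/32) * t + (5/4) * B_t).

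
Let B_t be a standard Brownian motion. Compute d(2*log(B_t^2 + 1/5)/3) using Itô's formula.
d(2*log(B_t^2 + 1/5)/3) = (10*(1 - 5*B_t^2)/(3*(5*B_t^2 + 1)^2)) dt + (20*B_t/(3*(5*B_t^2 + 1))) dB_t

Itô's formula for f(B_t) gives d f(B_t) = f'(B_t) dB_t + (1/2) f''(B_t) dt. Compute derivatives of f(x) = 2*log(x^2 + 1/5)/3:
  f'(x)  = 20*x/(3*(5*x^2 + 1))
  f''(x) = 20*(1 - 5*x^2)/(3*(5*x^2 + 1)^2)
Substitute x = B_t and multiply the f'' term by 1/2:
  drift     = (1/2) * (20*(1 - 5*x^2)/(3*(5*x^2 + 1)^2)) evaluated at B_t = 10*(1 - 5*B_t^2)/(3*(5*B_t^2 + 1)^2)
  diffusion = (20*x/(3*(5*x^2 + 1))) evaluated at B_t = 20*B_t/(3*(5*B_t^2 + 1))
Therefore d(2*log(B_t^2 + 1/5)/3) = (10*(1 - 5*B_t^2)/(3*(5*B_t^2 + 1)^2)) dt + (20*B_t/(3*(5*B_t^2 + 1))) dB_t.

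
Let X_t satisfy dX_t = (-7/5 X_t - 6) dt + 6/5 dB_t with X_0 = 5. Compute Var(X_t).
Var(X_t) = 18/35 - 18*exp(-14*t/5)/35

The variance V(t) = Var(X_t) satisfies V'(t) = 2 a V(t) + c^2 with V(0) = 0 (drift coefficient is linear in X, diffusion is constant). With a = -7/5, c = 6/5, the solution is
  V(t) = (c^2 / (2 a)) * (exp(2 a t) - 1)
       = ((6/5)^2 / (2*(-7/5))) * (exp((-14/5) t) - 1)
       = 18/35 - 18*exp(-14*t/5)/35.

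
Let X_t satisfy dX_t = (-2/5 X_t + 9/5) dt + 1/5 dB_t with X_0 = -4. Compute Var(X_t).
Var(X_t) = 1/20 - exp(-4*t/5)/20

The variance V(t) = Var(X_t) satisfies V'(t) = 2 a V(t) + c^2 with V(0) = 0 (drift coefficient is linear in X, diffusion is constant). With a = -2/5, c = 1/5, the solution is
  V(t) = (c^2 / (2 a)) * (exp(2 a t) - 1)
       = ((1/5)^2 / (2*(-2/5))) * (exp((-4/5) t) - 1)
       = 1/20 - exp(-4*t/5)/20.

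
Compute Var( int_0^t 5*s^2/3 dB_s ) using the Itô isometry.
Var = 5*t^5/9

The Itô integral of a deterministic integrand f(s) has mean 0 because each increment f(s) * (B_{s+ds} - B_s) has mean 0. By the Itô isometry:
  Var( int_0^t f(s) dB_s ) = E[ (int_0^t f(s) dB_s)^2 ] = int_0^t f(s)^2 ds.
Here f(s) = 5*s^2/3, so f(s)^2 = 25*s^4/9. Integrate:
  int_0^t (25*s^4/9) ds = 5*t^5/9.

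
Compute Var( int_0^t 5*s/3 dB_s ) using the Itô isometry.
Var = 25*t^3/27

The Itô integral of a deterministic integrand f(s) has mean 0 because each increment f(s) * (B_{s+ds} - B_s) has mean 0. By the Itô isometry:
  Var( int_0^t f(s) dB_s ) = E[ (int_0^t f(s) dB_s)^2 ] = int_0^t f(s)^2 ds.
Here f(s) = 5*s/3, so f(s)^2 = 25*s^2/9. Integrate:
  int_0^t (25*s^2/9) ds = 25*t^3/27.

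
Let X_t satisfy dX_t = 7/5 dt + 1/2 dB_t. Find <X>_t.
<X>_t = t/4

For an Itô process dX_t = a(t) dt + b(t) dB_t, the quadratic variation is <X>_t = int_0^t b(s)^2 ds (the drift term does not contribute). Here b(s) = 1/2, so
  b(s)^2 = 1/4.
Integrating from 0 to t:
  <X>_t = int_0^t (1/4) ds = t/4.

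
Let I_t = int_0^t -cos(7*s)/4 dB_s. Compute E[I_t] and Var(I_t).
E[I_t] = 0; Var(I_t) = t/32 + sin(14*t)/448

The Itô integral of a deterministic integrand f(s) has mean 0 because each increment f(s) * (B_{s+ds} - B_s) has mean 0. By the Itô isometry:
  Var( int_0^t f(s) dB_s ) = E[ (int_0^t f(s) dB_s)^2 ] = int_0^t f(s)^2 ds.
Here f(s) = -cos(7*s)/4, so f(s)^2 = cos(7*s)^2/16. Integrate:
  int_0^t (cos(7*s)^2/16) ds = t/32 + sin(14*t)/448.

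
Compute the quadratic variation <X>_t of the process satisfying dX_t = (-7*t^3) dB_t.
<X>_t = 7*t^7

For an Itô process dX_t = a(t) dt + b(t) dB_t, the quadratic variation is <X>_t = int_0^t b(s)^2 ds (the drift term does not contribute). Here b(s) = -7*s^3, so
  b(s)^2 = 49*s^6.
Integrating from 0 to t:
  <X>_t = int_0^t (49*s^6) ds = 7*t^7.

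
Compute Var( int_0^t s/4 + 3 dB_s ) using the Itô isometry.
Var = t*(t^2 + 36*t + 432)/48

The Itô integral of a deterministic integrand f(s) has mean 0 because each increment f(s) * (B_{s+ds} - B_s) has mean 0. By the Itô isometry:
  Var( int_0^t f(s) dB_s ) = E[ (int_0^t f(s) dB_s)^2 ] = int_0^t f(s)^2 ds.
Here f(s) = s/4 + 3, so f(s)^2 = (s + 12)^2/16. Integrate:
  int_0^t ((s + 12)^2/16) ds = t*(t^2 + 36*t + 432)/48.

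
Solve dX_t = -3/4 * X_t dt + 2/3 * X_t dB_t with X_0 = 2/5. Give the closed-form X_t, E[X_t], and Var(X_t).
X_t = 2/5 * exp((-35/36) t + (2/3) B_t); E[X_t] = 2*exp(-3*t/4)/5; Var(X_t) = (4*exp(4*t/9) - 4)*exp(-3*t/2)/25

For GBM dX = mu X dt + sigma X dB with X_0 = x_0, apply Itô to Y = log X: dY = (mu - sigma^2/2) dt + sigma dB, so Y_t = log(x_0) + (mu - sigma^2/2) t + sigma B_t and hence X_t = x_0 * exp((mu - sigma^2/2) t + sigma B_t).
With mu = -3/4, sigma = 2/3, x_0 = 2/5, this gives:
  X_t = 2/5 * exp((-35/36) * t + (2/3) * B_t).
Since sigma*B_t ~ Normal(0, sigma^2 t), E[exp(sigma*B_t)] = exp(sigma^2 t / 2); so E[X_t] = x_0 * exp((mu - sigma^2/2) t) * exp(sigma^2 t / 2) = x_0 * exp(mu t) = 2*exp(-3*t/4)/5.
Var(X_t) = E[X_t^2] - (E[X_t])^2 = x_0^2 * exp(2 mu t) * (exp(sigma^2 t) - 1) = (4*exp(4*t/9) - 4)*exp(-3*t/2)/25.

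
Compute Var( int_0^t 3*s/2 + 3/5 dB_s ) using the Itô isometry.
Var = 3*t*(25*t^2 + 30*t + 12)/100

The Itô integral of a deterministic integrand f(s) has mean 0 because each increment f(s) * (B_{s+ds} - B_s) has mean 0. By the Itô isometry:
  Var( int_0^t f(s) dB_s ) = E[ (int_0^t f(s) dB_s)^2 ] = int_0^t f(s)^2 ds.
Here f(s) = 3*s/2 + 3/5, so f(s)^2 = 9*(5*s + 2)^2/100. Integrate:
  int_0^t (9*(5*s + 2)^2/100) ds = 3*t*(25*t^2 + 30*t + 12)/100.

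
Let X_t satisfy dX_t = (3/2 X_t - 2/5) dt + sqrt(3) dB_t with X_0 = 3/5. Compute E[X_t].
E[X_t] = exp(3*t/2)/3 + 4/15

Taking expectations and using E[dB_t] = 0, the mean m(t) = E[X_t] satisfies the ODE m'(t) = a m(t) + b with m(0) = x_0. With a = 3/2, b = -2/5, x_0 = 3/5, the solution is
  m(t) = x_0 * exp(a t) + (b/a) * (exp(a t) - 1)
       = (3/5) * exp((3/2) t) + ((-2/5)/(3/2)) * (exp((3/2) t) - 1)
       = exp(3*t/2)/3 + 4/15.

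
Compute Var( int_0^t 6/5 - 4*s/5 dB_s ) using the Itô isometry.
Var = 4*t*(4*t^2 - 18*t + 27)/75

The Itô integral of a deterministic integrand f(s) has mean 0 because each increment f(s) * (B_{s+ds} - B_s) has mean 0. By the Itô isometry:
  Var( int_0^t f(s) dB_s ) = E[ (int_0^t f(s) dB_s)^2 ] = int_0^t f(s)^2 ds.
Here f(s) = 6/5 - 4*s/5, so f(s)^2 = 4*(2*s - 3)^2/25. Integrate:
  int_0^t (4*(2*s - 3)^2/25) ds = 4*t*(4*t^2 - 18*t + 27)/75.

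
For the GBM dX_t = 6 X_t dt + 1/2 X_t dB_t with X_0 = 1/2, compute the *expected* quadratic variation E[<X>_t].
E[<X>_t] = exp(49*t/4)/196 - 1/196

<X>_t = int_0^t ((1/2) * X_s)^2 ds. Taking expectation inside the integral: E[<X>_t] = (1/2)^2 * int_0^t E[X_s^2] ds. For GBM, E[X_s^2] = x_0^2 * exp((2 mu + sigma^2) s). Integrating:
  E[<X>_t] = (1/2)^2 * (1/2)^2 * (exp((2*6 + (1/2)^2) t) - 1) / (2*6 + (1/2)^2)
           = (1/2)^2 * (1/2)^2 * (exp((49/4) t) - 1) / (49/4) = exp(49*t/4)/196 - 1/196.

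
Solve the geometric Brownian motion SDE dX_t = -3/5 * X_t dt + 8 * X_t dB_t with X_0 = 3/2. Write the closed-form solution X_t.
X_t = 3/2 * exp((-163/5) * t + (8) * B_t)

For GBM dX = mu X dt + sigma X dB with X_0 = x_0, apply Itô to Y = log X: dY = (mu - sigma^2/2) dt + sigma dB, so Y_t = log(x_0) + (mu - sigma^2/2) t + sigma B_t and hence X_t = x_0 * exp((mu - sigma^2/2) t + sigma B_t).
With mu = -3/5, sigma = 8, x_0 = 3/2, this gives:
  X_t = 3/2 * exp((-163/5) * t + (8) * B_t).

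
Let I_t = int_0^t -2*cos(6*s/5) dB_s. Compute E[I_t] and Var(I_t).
E[I_t] = 0; Var(I_t) = 2*t + 5*sin(12*t/5)/6

The Itô integral of a deterministic integrand f(s) has mean 0 because each increment f(s) * (B_{s+ds} - B_s) has mean 0. By the Itô isometry:
  Var( int_0^t f(s) dB_s ) = E[ (int_0^t f(s) dB_s)^2 ] = int_0^t f(s)^2 ds.
Here f(s) = -2*cos(6*s/5), so f(s)^2 = 4*cos(6*s/5)^2. Integrate:
  int_0^t (4*cos(6*s/5)^2) ds = 2*t + 5*sin(12*t/5)/6.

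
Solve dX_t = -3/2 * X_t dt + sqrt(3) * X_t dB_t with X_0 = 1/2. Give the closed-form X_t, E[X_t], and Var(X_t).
X_t = 1/2 * exp((-3) t + (sqrt(3)) B_t); E[X_t] = exp(-3*t/2)/2; Var(X_t) = 1/4 - exp(-3*t)/4

For GBM dX = mu X dt + sigma X dB with X_0 = x_0, apply Itô to Y = log X: dY = (mu - sigma^2/2) dt + sigma dB, so Y_t = log(x_0) + (mu - sigma^2/2) t + sigma B_t and hence X_t = x_0 * exp((mu - sigma^2/2) t + sigma B_t).
With mu = -3/2, sigma = sqrt(3), x_0 = 1/2, this gives:
  X_t = 1/2 * exp((-3) * t + (sqrt(3)) * B_t).
Since sigma*B_t ~ Normal(0, sigma^2 t), E[exp(sigma*B_t)] = exp(sigma^2 t / 2); so E[X_t] = x_0 * exp((mu - sigma^2/2) t) * exp(sigma^2 t / 2) = x_0 * exp(mu t) = exp(-3*t/2)/2.
Var(X_t) = E[X_t^2] - (E[X_t])^2 = x_0^2 * exp(2 mu t) * (exp(sigma^2 t) - 1) = 1/4 - exp(-3*t)/4.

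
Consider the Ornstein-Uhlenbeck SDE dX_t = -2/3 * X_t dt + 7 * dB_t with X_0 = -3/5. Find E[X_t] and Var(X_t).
E[X_t] = -3*exp(-2*t/3)/5; Var(X_t) = 147/4 - 147*exp(-4*t/3)/4

The OU SDE dX = -theta X dt + sigma dB admits the integrating factor exp(theta t): d(exp(theta t) X_t) = sigma exp(theta t) dB_t. Integrating from 0 to t:
  X_t = x_0 * exp(-theta t) + sigma * int_0^t exp(-theta (t-s)) dB_s.
The Itô integral has mean 0 and (by the Itô isometry) variance sigma^2 * int_0^t exp(-2 theta (t - s)) ds = sigma^2 * (1 - exp(-2 theta t)) / (2 theta).
With theta = 2/3, sigma = 7, x_0 = -3/5:
  E[X_t] = -3/5 * exp(-2/3 t) = -3*exp(-2*t/3)/5
  Var(X_t) = (7)^2 * (1 - exp(-2*2/3 t)) / (2 * 2/3) = 147/4 - 147*exp(-4*t/3)/4.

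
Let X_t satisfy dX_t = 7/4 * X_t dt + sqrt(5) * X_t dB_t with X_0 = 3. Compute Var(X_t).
Var(X_t) = 9*(exp(5*t) - 1)*exp(7*t/2)

For GBM dX = mu X dt + sigma X dB with X_0 = x_0, apply Itô to Y = log X: dY = (mu - sigma^2/2) dt + sigma dB, so Y_t = log(x_0) + (mu - sigma^2/2) t + sigma B_t and hence X_t = x_0 * exp((mu - sigma^2/2) t + sigma B_t).
With mu = 7/4, sigma = sqrt(5), x_0 = 3, this gives:
  X_t = 3 * exp((-3/4) * t + (sqrt(5)) * B_t).
Since sigma*B_t ~ Normal(0, sigma^2 t), E[exp(sigma*B_t)] = exp(sigma^2 t / 2); so E[X_t] = x_0 * exp((mu - sigma^2/2) t) * exp(sigma^2 t / 2) = x_0 * exp(mu t) = 3*exp(7*t/4).
Var(X_t) = E[X_t^2] - (E[X_t])^2 = x_0^2 * exp(2 mu t) * (exp(sigma^2 t) - 1) = 9*(exp(5*t) - 1)*exp(7*t/2).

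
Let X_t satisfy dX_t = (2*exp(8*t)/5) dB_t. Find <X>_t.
<X>_t = exp(16*t)/100 - 1/100

For an Itô process dX_t = a(t) dt + b(t) dB_t, the quadratic variation is <X>_t = int_0^t b(s)^2 ds (the drift term does not contribute). Here b(s) = 2*exp(8*s)/5, so
  b(s)^2 = 4*exp(16*s)/25.
Integrating from 0 to t:
  <X>_t = int_0^t (4*exp(16*s)/25) ds = exp(16*t)/100 - 1/100.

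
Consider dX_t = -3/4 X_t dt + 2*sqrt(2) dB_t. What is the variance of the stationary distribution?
lim Var(X_t) = 16/3

The OU SDE dX = -theta X dt + sigma dB admits the integrating factor exp(theta t): d(exp(theta t) X_t) = sigma exp(theta t) dB_t. Integrating from 0 to t gives X_t = x_0 * exp(-theta t) + sigma * int_0^t exp(-theta (t-s)) dB_s for any initial x_0. The Itô integral has variance (by the Itô isometry) sigma^2 * int_0^t exp(-2 theta (t - s)) ds = sigma^2 * (1 - exp(-2 theta t)) / (2 theta), independent of x_0.
With theta = 3/4, sigma = 2*sqrt(2):
  Var(X_t) = (2*sqrt(2))^2 * (1 - exp(-2*3/4 t)) / (2 * 3/4) = 16/3 - 16*exp(-3*t/2)/3.
As t -> infinity, exp(-2*3/4 t) -> 0, so the stationary variance is sigma^2 / (2 theta) = 16/3.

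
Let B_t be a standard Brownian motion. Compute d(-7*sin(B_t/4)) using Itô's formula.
d(-7*sin(B_t/4)) = (7*sin(B_t/4)/32) dt + (-7*cos(B_t/4)/4) dB_t

Itô's formula for f(B_t) gives d f(B_t) = f'(B_t) dB_t + (1/2) f''(B_t) dt. Compute derivatives of f(x) = -7*sin(x/4):
  f'(x)  = -7*cos(x/4)/4
  f''(x) = 7*sin(x/4)/16
Substitute x = B_t and multiply the f'' term by 1/2:
  drift     = (1/2) * (7*sin(x/4)/16) evaluated at B_t = 7*sin(B_t/4)/32
  diffusion = (-7*cos(x/4)/4) evaluated at B_t = -7*cos(B_t/4)/4
Therefore d(-7*sin(B_t/4)) = (7*sin(B_t/4)/32) dt + (-7*cos(B_t/4)/4) dB_t.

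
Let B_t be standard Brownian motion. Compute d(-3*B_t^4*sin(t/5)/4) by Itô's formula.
d(-3*B_t^4*sin(t/5)/4) = (-3*B_t^2*(B_t^2*cos(t/5) + 30*sin(t/5))/20) dt + (-3*B_t^3*sin(t/5)) dB_t

Itô's formula for f(t, x): d f(t, B_t) = (f_t + (1/2) f_xx) dt + f_x dB_t. Compute partials of f(t, x) = -3*x^4*sin(t/5)/4:
  f_t(t,x)  = -3*x^4*cos(t/5)/20
  f_x(t,x)  = -3*x^3*sin(t/5)
  f_xx(t,x) = -9*x^2*sin(t/5)
Assemble drift = f_t + (1/2) f_xx = -3*x^2*(x^2*cos(t/5) + 30*sin(t/5))/20 and diffusion = f_x = -3*x^3*sin(t/5). Substituting x = B_t:
  d(-3*B_t^4*sin(t/5)/4) = (-3*B_t^2*(B_t^2*cos(t/5) + 30*sin(t/5))/20) dt + (-3*B_t^3*sin(t/5)) dB_t.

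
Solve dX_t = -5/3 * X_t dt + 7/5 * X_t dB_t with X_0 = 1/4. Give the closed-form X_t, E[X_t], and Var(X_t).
X_t = 1/4 * exp((-397/150) t + (7/5) B_t); E[X_t] = exp(-5*t/3)/4; Var(X_t) = (exp(49*t/25) - 1)*exp(-10*t/3)/16

For GBM dX = mu X dt + sigma X dB with X_0 = x_0, apply Itô to Y = log X: dY = (mu - sigma^2/2) dt + sigma dB, so Y_t = log(x_0) + (mu - sigma^2/2) t + sigma B_t and hence X_t = x_0 * exp((mu - sigma^2/2) t + sigma B_t).
With mu = -5/3, sigma = 7/5, x_0 = 1/4, this gives:
  X_t = 1/4 * exp((-397/150) * t + (7/5) * B_t).
Since sigma*B_t ~ Normal(0, sigma^2 t), E[exp(sigma*B_t)] = exp(sigma^2 t / 2); so E[X_t] = x_0 * exp((mu - sigma^2/2) t) * exp(sigma^2 t / 2) = x_0 * exp(mu t) = exp(-5*t/3)/4.
Var(X_t) = E[X_t^2] - (E[X_t])^2 = x_0^2 * exp(2 mu t) * (exp(sigma^2 t) - 1) = (exp(49*t/25) - 1)*exp(-10*t/3)/16.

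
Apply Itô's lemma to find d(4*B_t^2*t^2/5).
d(4*B_t^2*t^2/5) = (4*t*(2*B_t^2 + t)/5) dt + (8*B_t*t^2/5) dB_t

Itô's formula for f(t, x): d f(t, B_t) = (f_t + (1/2) f_xx) dt + f_x dB_t. Compute partials of f(t, x) = 4*t^2*x^2/5:
  f_t(t,x)  = 8*t*x^2/5
  f_x(t,x)  = 8*t^2*x/5
  f_xx(t,x) = 8*t^2/5
Assemble drift = f_t + (1/2) f_xx = 4*t*(t + 2*x^2)/5 and diffusion = f_x = 8*t^2*x/5. Substituting x = B_t:
  d(4*B_t^2*t^2/5) = (4*t*(2*B_t^2 + t)/5) dt + (8*B_t*t^2/5) dB_t.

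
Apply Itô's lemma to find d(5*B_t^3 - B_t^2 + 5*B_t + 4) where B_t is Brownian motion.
d(5*B_t^3 - B_t^2 + 5*B_t + 4) = (15*B_t - 1) dt + (15*B_t^2 - 2*B_t + 5) dB_t

Itô's formula for f(B_t) gives d f(B_t) = f'(B_t) dB_t + (1/2) f''(B_t) dt. Compute derivatives of f(x) = 5*x^3 - x^2 + 5*x + 4:
  f'(x)  = 15*x^2 - 2*x + 5
  f''(x) = 30*x - 2
Substitute x = B_t and multiply the f'' term by 1/2:
  drift     = (1/2) * (30*x - 2) evaluated at B_t = 15*B_t - 1
  diffusion = (15*x^2 - 2*x + 5) evaluated at B_t = 15*B_t^2 - 2*B_t + 5
Therefore d(5*B_t^3 - B_t^2 + 5*B_t + 4) = (15*B_t - 1) dt + (15*B_t^2 - 2*B_t + 5) dB_t.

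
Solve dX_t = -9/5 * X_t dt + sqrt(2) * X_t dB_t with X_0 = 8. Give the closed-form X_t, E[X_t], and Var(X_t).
X_t = 8 * exp((-14/5) t + (sqrt(2)) B_t); E[X_t] = 8*exp(-9*t/5); Var(X_t) = (64*exp(2*t) - 64)*exp(-18*t/5)

For GBM dX = mu X dt + sigma X dB with X_0 = x_0, apply Itô to Y = log X: dY = (mu - sigma^2/2) dt + sigma dB, so Y_t = log(x_0) + (mu - sigma^2/2) t + sigma B_t and hence X_t = x_0 * exp((mu - sigma^2/2) t + sigma B_t).
With mu = -9/5, sigma = sqrt(2), x_0 = 8, this gives:
  X_t = 8 * exp((-14/5) * t + (sqrt(2)) * B_t).
Since sigma*B_t ~ Normal(0, sigma^2 t), E[exp(sigma*B_t)] = exp(sigma^2 t / 2); so E[X_t] = x_0 * exp((mu - sigma^2/2) t) * exp(sigma^2 t / 2) = x_0 * exp(mu t) = 8*exp(-9*t/5).
Var(X_t) = E[X_t^2] - (E[X_t])^2 = x_0^2 * exp(2 mu t) * (exp(sigma^2 t) - 1) = (64*exp(2*t) - 64)*exp(-18*t/5).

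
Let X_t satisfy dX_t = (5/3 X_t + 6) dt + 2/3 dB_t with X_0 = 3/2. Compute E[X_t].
E[X_t] = 51*exp(5*t/3)/10 - 18/5

Taking expectations and using E[dB_t] = 0, the mean m(t) = E[X_t] satisfies the ODE m'(t) = a m(t) + b with m(0) = x_0. With a = 5/3, b = 6, x_0 = 3/2, the solution is
  m(t) = x_0 * exp(a t) + (b/a) * (exp(a t) - 1)
       = (3/2) * exp((5/3) t) + (6/(5/3)) * (exp((5/3) t) - 1)
       = 51*exp(5*t/3)/10 - 18/5.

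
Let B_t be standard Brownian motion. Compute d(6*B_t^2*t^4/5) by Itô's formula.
d(6*B_t^2*t^4/5) = (6*t^3*(4*B_t^2 + t)/5) dt + (12*B_t*t^4/5) dB_t

Itô's formula for f(t, x): d f(t, B_t) = (f_t + (1/2) f_xx) dt + f_x dB_t. Compute partials of f(t, x) = 6*t^4*x^2/5:
  f_t(t,x)  = 24*t^3*x^2/5
  f_x(t,x)  = 12*t^4*x/5
  f_xx(t,x) = 12*t^4/5
Assemble drift = f_t + (1/2) f_xx = 6*t^3*(t + 4*x^2)/5 and diffusion = f_x = 12*t^4*x/5. Substituting x = B_t:
  d(6*B_t^2*t^4/5) = (6*t^3*(4*B_t^2 + t)/5) dt + (12*B_t*t^4/5) dB_t.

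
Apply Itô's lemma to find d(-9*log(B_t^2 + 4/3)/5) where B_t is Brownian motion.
d(-9*log(B_t^2 + 4/3)/5) = (27*(3*B_t^2 - 4)/(5*(3*B_t^2 + 4)^2)) dt + (-54*B_t/(15*B_t^2 + 20)) dB_t

Itô's formula for f(B_t) gives d f(B_t) = f'(B_t) dB_t + (1/2) f''(B_t) dt. Compute derivatives of f(x) = -9*log(x^2 + 4/3)/5:
  f'(x)  = -54*x/(15*x^2 + 20)
  f''(x) = 54*(3*x^2 - 4)/(5*(3*x^2 + 4)^2)
Substitute x = B_t and multiply the f'' term by 1/2:
  drift     = (1/2) * (54*(3*x^2 - 4)/(5*(3*x^2 + 4)^2)) evaluated at B_t = 27*(3*B_t^2 - 4)/(5*(3*B_t^2 + 4)^2)
  diffusion = (-54*x/(15*x^2 + 20)) evaluated at B_t = -54*B_t/(15*B_t^2 + 20)
Therefore d(-9*log(B_t^2 + 4/3)/5) = (27*(3*B_t^2 - 4)/(5*(3*B_t^2 + 4)^2)) dt + (-54*B_t/(15*B_t^2 + 20)) dB_t.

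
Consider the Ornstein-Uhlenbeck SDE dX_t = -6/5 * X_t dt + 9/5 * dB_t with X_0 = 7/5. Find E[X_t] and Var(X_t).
E[X_t] = 7*exp(-6*t/5)/5; Var(X_t) = 27/20 - 27*exp(-12*t/5)/20

The OU SDE dX = -theta X dt + sigma dB admits the integrating factor exp(theta t): d(exp(theta t) X_t) = sigma exp(theta t) dB_t. Integrating from 0 to t:
  X_t = x_0 * exp(-theta t) + sigma * int_0^t exp(-theta (t-s)) dB_s.
The Itô integral has mean 0 and (by the Itô isometry) variance sigma^2 * int_0^t exp(-2 theta (t - s)) ds = sigma^2 * (1 - exp(-2 theta t)) / (2 theta).
With theta = 6/5, sigma = 9/5, x_0 = 7/5:
  E[X_t] = 7/5 * exp(-6/5 t) = 7*exp(-6*t/5)/5
  Var(X_t) = (9/5)^2 * (1 - exp(-2*6/5 t)) / (2 * 6/5) = 27/20 - 27*exp(-12*t/5)/20.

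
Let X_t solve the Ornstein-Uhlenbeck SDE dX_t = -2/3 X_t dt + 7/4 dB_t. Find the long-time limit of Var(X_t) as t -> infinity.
lim Var(X_t) = 147/64

The OU SDE dX = -theta X dt + sigma dB admits the integrating factor exp(theta t): d(exp(theta t) X_t) = sigma exp(theta t) dB_t. Integrating from 0 to t gives X_t = x_0 * exp(-theta t) + sigma * int_0^t exp(-theta (t-s)) dB_s for any initial x_0. The Itô integral has variance (by the Itô isometry) sigma^2 * int_0^t exp(-2 theta (t - s)) ds = sigma^2 * (1 - exp(-2 theta t)) / (2 theta), independent of x_0.
With theta = 2/3, sigma = 7/4:
  Var(X_t) = (7/4)^2 * (1 - exp(-2*2/3 t)) / (2 * 2/3) = 147/64 - 147*exp(-4*t/3)/64.
As t -> infinity, exp(-2*2/3 t) -> 0, so the stationary variance is sigma^2 / (2 theta) = 147/64.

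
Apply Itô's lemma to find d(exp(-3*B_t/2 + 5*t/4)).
d(exp(-3*B_t/2 + 5*t/4)) = (19*exp(-3*B_t/2 + 5*t/4)/8) dt + (-3*exp(-3*B_t/2 + 5*t/4)/2) dB_t

Itô's formula for f(t, x): d f(t, B_t) = (f_t + (1/2) f_xx) dt + f_x dB_t. Compute partials of f(t, x) = exp(5*t/4 - 3*x/2):
  f_t(t,x)  = 5*exp(5*t/4 - 3*x/2)/4
  f_x(t,x)  = -3*exp(5*t/4 - 3*x/2)/2
  f_xx(t,x) = 9*exp(5*t/4 - 3*x/2)/4
Assemble drift = f_t + (1/2) f_xx = 19*exp(5*t/4 - 3*x/2)/8 and diffusion = f_x = -3*exp(5*t/4 - 3*x/2)/2. Substituting x = B_t:
  d(exp(-3*B_t/2 + 5*t/4)) = (19*exp(-3*B_t/2 + 5*t/4)/8) dt + (-3*exp(-3*B_t/2 + 5*t/4)/2) dB_t.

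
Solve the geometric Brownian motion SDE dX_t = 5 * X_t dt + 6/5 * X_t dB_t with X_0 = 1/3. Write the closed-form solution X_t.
X_t = 1/3 * exp((107/25) * t + (6/5) * B_t)

For GBM dX = mu X dt + sigma X dB with X_0 = x_0, apply Itô to Y = log X: dY = (mu - sigma^2/2) dt + sigma dB, so Y_t = log(x_0) + (mu - sigma^2/2) t + sigma B_t and hence X_t = x_0 * exp((mu - sigma^2/2) t + sigma B_t).
With mu = 5, sigma = 6/5, x_0 = 1/3, this gives:
  X_t = 1/3 * exp((107/25) * t + (6/5) * B_t).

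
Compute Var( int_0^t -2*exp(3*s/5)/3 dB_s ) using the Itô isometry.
Var = 10*exp(6*t/5)/27 - 10/27

The Itô integral of a deterministic integrand f(s) has mean 0 because each increment f(s) * (B_{s+ds} - B_s) has mean 0. By the Itô isometry:
  Var( int_0^t f(s) dB_s ) = E[ (int_0^t f(s) dB_s)^2 ] = int_0^t f(s)^2 ds.
Here f(s) = -2*exp(3*s/5)/3, so f(s)^2 = 4*exp(6*s/5)/9. Integrate:
  int_0^t (4*exp(6*s/5)/9) ds = 10*exp(6*t/5)/27 - 10/27.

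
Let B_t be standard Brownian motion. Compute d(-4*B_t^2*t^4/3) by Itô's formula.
d(-4*B_t^2*t^4/3) = (4*t^3*(-4*B_t^2 - t)/3) dt + (-8*B_t*t^4/3) dB_t

Itô's formula for f(t, x): d f(t, B_t) = (f_t + (1/2) f_xx) dt + f_x dB_t. Compute partials of f(t, x) = -4*t^4*x^2/3:
  f_t(t,x)  = -16*t^3*x^2/3
  f_x(t,x)  = -8*t^4*x/3
  f_xx(t,x) = -8*t^4/3
Assemble drift = f_t + (1/2) f_xx = 4*t^3*(-t - 4*x^2)/3 and diffusion = f_x = -8*t^4*x/3. Substituting x = B_t:
  d(-4*B_t^2*t^4/3) = (4*t^3*(-4*B_t^2 - t)/3) dt + (-8*B_t*t^4/3) dB_t.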